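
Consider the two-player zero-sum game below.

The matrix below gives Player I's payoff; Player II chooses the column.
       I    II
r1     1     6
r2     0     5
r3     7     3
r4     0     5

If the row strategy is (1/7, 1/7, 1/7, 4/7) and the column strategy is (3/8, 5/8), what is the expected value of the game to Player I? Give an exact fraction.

97/28

Against (3/8, 5/8), each row's expected payoff is r1: 33/8; r2: 25/8; r3: 9/2; r4: 25/8.
Taking the (1/7, 1/7, 1/7, 4/7)-weighted average: (1/7)·(33/8) + (1/7)·(25/8) + (1/7)·(9/2) + (4/7)·(25/8) = 97/28.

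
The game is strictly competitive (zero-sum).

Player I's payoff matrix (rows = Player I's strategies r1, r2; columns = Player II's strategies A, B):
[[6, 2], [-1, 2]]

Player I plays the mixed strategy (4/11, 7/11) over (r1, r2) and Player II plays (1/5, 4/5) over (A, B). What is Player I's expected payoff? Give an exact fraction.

Against (1/5, 4/5), each row's expected payoff is r1: 14/5; r2: 7/5.
Taking the (4/11, 7/11)-weighted average: (4/11)·(14/5) + (7/11)·(7/5) = 21/11.

21/11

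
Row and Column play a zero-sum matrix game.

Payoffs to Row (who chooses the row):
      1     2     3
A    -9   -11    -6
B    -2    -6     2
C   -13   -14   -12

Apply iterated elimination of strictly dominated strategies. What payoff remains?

Row C is strictly dominated by row A (-9>-13, -11>-14, -6>-12); eliminate C.
Column 3 is strictly dominated by 1 for Column (-9<-6, -2<2); eliminate 3.
Row A is strictly dominated by row B (-2>-9, -6>-11); eliminate A.
Column 1 is strictly dominated by 2 for Column (-6<-2); eliminate 1.
Only (B, 2) remains, with payoff -6.

-6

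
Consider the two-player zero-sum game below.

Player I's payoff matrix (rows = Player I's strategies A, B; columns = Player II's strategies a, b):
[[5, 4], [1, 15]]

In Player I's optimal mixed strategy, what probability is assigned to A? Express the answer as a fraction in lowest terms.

Row minima are 4 and 1, so Player I's maximin is 4; column maxima are 5 and 15, so Player II's minimax is 5. These differ, so the equilibrium is in mixed strategies.
Let Player I play A with probability p. Player II is indifferent when 5p + (1−p) = 4p + 15(1−p), giving p = 14/15.

14/15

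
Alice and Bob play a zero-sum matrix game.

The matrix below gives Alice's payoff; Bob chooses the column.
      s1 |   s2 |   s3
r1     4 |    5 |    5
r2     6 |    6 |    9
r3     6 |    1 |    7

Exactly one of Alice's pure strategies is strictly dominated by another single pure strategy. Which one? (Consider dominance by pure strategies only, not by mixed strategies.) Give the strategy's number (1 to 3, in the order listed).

1

Compare r1 with r2: 6 > 4, 6 > 5, 9 > 5.
So r2 strictly dominates r1 for Alice; r1 is strictly dominated.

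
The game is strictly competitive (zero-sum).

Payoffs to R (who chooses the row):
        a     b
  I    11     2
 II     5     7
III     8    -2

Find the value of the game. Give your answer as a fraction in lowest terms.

Row III is strictly dominated by row I, so R never plays it.
The remaining 2×2 game on (I, II) × (a, b) has no saddle point. Let R play I with probability p; indifference gives 11p + 5(1−p) = 2p + 7(1−p), so p = 2/11.
Similarly C's optimal q on a is 5/11, and the value is 11·(5/11) + (2)·(6/11) = 67/11.

67/11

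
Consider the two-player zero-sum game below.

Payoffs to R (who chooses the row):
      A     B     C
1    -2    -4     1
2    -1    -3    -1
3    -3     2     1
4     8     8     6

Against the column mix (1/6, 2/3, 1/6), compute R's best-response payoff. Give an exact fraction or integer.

23/3

1: (-2)·(1/6) + (-4)·(2/3) + (1)·(1/6) = -17/6.
2: (-1)·(1/6) + (-3)·(2/3) + (-1)·(1/6) = -7/3.
3: (-3)·(1/6) + (2)·(2/3) + (1)·(1/6) = 1.
4: (8)·(1/6) + (8)·(2/3) + (6)·(1/6) = 23/3.
The best pure response is 4 with expected payoff 23/3.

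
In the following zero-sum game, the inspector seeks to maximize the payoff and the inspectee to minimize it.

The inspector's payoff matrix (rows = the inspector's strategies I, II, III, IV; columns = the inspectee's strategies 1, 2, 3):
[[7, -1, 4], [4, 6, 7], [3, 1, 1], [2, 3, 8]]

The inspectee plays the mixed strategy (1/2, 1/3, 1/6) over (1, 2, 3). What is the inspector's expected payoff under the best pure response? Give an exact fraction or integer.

I: (7)·(1/2) + (-1)·(1/3) + (4)·(1/6) = 23/6.
II: (4)·(1/2) + (6)·(1/3) + (7)·(1/6) = 31/6.
III: (3)·(1/2) + (1)·(1/3) + (1)·(1/6) = 2.
IV: (2)·(1/2) + (3)·(1/3) + (8)·(1/6) = 10/3.
The best pure response is II with expected payoff 31/6.

31/6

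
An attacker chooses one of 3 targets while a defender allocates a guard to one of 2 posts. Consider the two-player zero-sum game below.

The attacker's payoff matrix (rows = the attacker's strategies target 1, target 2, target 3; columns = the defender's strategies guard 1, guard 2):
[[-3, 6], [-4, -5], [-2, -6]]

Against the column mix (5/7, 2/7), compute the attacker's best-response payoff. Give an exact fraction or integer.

-3/7

target 1: (-3)·(5/7) + (6)·(2/7) = -3/7.
target 2: (-4)·(5/7) + (-5)·(2/7) = -30/7.
target 3: (-2)·(5/7) + (-6)·(2/7) = -22/7.
The best pure response is target 1 with expected payoff -3/7.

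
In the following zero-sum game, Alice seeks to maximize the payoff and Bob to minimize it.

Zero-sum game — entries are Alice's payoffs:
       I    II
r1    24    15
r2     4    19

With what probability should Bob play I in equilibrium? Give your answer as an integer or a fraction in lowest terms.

1/6

Row minima are 15 and 4, so Alice's maximin is 15; column maxima are 24 and 19, so Bob's minimax is 19. These differ, so the equilibrium is in mixed strategies.
Let Bob play I with probability q. Alice is indifferent when 24q + 15(1−q) = 4q + 19(1−q), giving q = 1/6.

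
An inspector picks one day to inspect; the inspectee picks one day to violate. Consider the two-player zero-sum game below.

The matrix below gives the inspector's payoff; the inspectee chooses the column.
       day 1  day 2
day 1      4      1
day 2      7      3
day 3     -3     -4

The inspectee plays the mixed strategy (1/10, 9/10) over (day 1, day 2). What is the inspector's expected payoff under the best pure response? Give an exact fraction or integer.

day 1: (4)·(1/10) + (1)·(9/10) = 13/10.
day 2: (7)·(1/10) + (3)·(9/10) = 17/5.
day 3: (-3)·(1/10) + (-4)·(9/10) = -39/10.
The best pure response is day 2 with expected payoff 17/5.

17/5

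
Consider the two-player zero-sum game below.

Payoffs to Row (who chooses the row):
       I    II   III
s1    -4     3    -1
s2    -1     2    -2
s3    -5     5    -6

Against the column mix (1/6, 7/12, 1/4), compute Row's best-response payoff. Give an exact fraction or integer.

5/6

s1: (-4)·(1/6) + (3)·(7/12) + (-1)·(1/4) = 5/6.
s2: (-1)·(1/6) + (2)·(7/12) + (-2)·(1/4) = 1/2.
s3: (-5)·(1/6) + (5)·(7/12) + (-6)·(1/4) = 7/12.
The best pure response is s1 with expected payoff 5/6.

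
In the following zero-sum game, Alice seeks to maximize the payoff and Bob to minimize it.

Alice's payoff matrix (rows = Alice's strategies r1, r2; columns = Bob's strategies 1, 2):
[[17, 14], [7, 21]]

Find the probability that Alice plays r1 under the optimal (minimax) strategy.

Row minima are 14 and 7, so Alice's maximin is 14; column maxima are 17 and 21, so Bob's minimax is 17. These differ, so the equilibrium is in mixed strategies.
Let Alice play r1 with probability p. Bob is indifferent when 17p + 7(1−p) = 14p + 21(1−p), giving p = 14/17.

14/17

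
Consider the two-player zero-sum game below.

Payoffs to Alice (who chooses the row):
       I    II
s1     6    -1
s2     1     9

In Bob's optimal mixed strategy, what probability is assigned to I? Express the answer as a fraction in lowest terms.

Row minima are -1 and 1, so Alice's maximin is 1; column maxima are 6 and 9, so Bob's minimax is 6. These differ, so the equilibrium is in mixed strategies.
Let Bob play I with probability q. Alice is indifferent when 6q − (1−q) = q + 9(1−q), giving q = 2/3.

2/3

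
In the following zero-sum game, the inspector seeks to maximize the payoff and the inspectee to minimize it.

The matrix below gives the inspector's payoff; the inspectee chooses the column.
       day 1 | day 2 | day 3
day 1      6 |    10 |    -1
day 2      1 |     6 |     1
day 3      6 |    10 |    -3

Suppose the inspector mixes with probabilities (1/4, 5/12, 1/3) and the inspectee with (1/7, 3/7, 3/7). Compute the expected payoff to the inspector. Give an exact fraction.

Against (1/7, 3/7, 3/7), each row's expected payoff is day 1: 33/7; day 2: 22/7; day 3: 27/7.
Taking the (1/4, 5/12, 1/3)-weighted average: (1/4)·(33/7) + (5/12)·(22/7) + (1/3)·(27/7) = 317/84.

317/84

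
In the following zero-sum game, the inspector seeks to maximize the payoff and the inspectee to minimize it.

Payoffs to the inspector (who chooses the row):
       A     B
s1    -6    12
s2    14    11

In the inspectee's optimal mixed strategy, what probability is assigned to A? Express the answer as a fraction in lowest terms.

1/21

Row minima are -6 and 11, so the inspector's maximin is 11; column maxima are 14 and 12, so the inspectee's minimax is 12. These differ, so the equilibrium is in mixed strategies.
Let the inspectee play A with probability q. The inspector is indifferent when −6q + 12(1−q) = 14q + 11(1−q), giving q = 1/21.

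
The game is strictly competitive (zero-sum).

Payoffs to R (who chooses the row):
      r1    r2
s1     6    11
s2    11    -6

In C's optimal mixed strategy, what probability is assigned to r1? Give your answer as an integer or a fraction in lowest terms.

Row minima are 6 and -6, so R's maximin is 6; column maxima are 11 and 11, so C's minimax is 11. These differ, so the equilibrium is in mixed strategies.
Let C play r1 with probability q. R is indifferent when 6q + 11(1−q) = 11q − 6(1−q), giving q = 17/22.

17/22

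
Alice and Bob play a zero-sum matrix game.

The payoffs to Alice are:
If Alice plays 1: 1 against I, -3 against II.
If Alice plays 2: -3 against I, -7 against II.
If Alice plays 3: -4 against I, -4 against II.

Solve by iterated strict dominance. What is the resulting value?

-3

Row 3 is strictly dominated by row 1 (1>-4, -3>-4); eliminate 3.
Row 2 is strictly dominated by row 1 (1>-3, -3>-7); eliminate 2.
Column I is strictly dominated by II for Bob (-3<1); eliminate I.
Only (1, II) remains, with payoff -3.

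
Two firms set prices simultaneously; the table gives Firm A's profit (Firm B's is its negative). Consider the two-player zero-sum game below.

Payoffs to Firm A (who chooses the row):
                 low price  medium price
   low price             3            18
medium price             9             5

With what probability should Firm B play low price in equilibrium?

Row minima are 3 and 5, so Firm A's maximin is 5; column maxima are 9 and 18, so Firm B's minimax is 9. These differ, so the equilibrium is in mixed strategies.
Let Firm B play low price with probability q. Firm A is indifferent when 3q + 18(1−q) = 9q + 5(1−q), giving q = 13/19.

13/19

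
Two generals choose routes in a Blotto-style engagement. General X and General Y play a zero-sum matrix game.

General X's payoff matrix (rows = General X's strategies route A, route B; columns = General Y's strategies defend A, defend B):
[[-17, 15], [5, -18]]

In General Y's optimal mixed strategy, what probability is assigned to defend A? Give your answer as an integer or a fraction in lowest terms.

Row minima are -17 and -18, so General X's maximin is -17; column maxima are 5 and 15, so General Y's minimax is 5. These differ, so the equilibrium is in mixed strategies.
Let General Y play defend A with probability q. General X is indifferent when −17q + 15(1−q) = 5q − 18(1−q), giving q = 3/5.

3/5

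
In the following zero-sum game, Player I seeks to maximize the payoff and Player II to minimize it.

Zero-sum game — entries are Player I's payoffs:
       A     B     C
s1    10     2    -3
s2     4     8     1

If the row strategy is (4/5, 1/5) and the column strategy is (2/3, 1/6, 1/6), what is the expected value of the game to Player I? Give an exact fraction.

Against (2/3, 1/6, 1/6), each row's expected payoff is s1: 13/2; s2: 25/6.
Taking the (4/5, 1/5)-weighted average: (4/5)·(13/2) + (1/5)·(25/6) = 181/30.

181/30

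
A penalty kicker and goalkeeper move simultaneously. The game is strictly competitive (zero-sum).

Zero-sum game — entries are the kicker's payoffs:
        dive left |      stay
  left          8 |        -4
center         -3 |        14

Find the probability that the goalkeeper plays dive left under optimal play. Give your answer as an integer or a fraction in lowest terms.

Row minima are -4 and -3, so the kicker's maximin is -3; column maxima are 8 and 14, so the goalkeeper's minimax is 8. These differ, so the equilibrium is in mixed strategies.
Let the goalkeeper play dive left with probability q. The kicker is indifferent when 8q − 4(1−q) = −3q + 14(1−q), giving q = 18/29.

18/29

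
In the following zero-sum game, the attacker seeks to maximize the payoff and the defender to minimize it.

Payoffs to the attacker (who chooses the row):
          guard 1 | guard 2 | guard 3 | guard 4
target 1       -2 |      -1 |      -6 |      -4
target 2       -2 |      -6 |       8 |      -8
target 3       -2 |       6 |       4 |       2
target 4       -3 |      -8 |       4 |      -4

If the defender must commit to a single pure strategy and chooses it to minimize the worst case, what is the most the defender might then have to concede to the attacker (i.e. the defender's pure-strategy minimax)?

The worst case (largest entry) in each column is guard 1: -2, guard 2: 6, guard 3: 8, guard 4: 2.
The best (smallest) of these is -2.

-2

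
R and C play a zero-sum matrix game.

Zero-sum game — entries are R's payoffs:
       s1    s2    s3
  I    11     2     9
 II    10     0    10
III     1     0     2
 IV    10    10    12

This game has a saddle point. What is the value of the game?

Row minima: 2, 0, 0, 10 → R's maximin is 10.
Column maxima: 11, 10, 12 → C's minimax is 10.
They coincide at (IV, s2), so the value is 10.

10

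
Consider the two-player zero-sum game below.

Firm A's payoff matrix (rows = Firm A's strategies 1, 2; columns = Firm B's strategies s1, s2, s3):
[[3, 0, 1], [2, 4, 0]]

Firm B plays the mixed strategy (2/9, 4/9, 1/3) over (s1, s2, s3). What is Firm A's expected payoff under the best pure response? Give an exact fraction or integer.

20/9

1: (3)·(2/9) + (0)·(4/9) + (1)·(1/3) = 1.
2: (2)·(2/9) + (4)·(4/9) + (0)·(1/3) = 20/9.
The best pure response is 2 with expected payoff 20/9.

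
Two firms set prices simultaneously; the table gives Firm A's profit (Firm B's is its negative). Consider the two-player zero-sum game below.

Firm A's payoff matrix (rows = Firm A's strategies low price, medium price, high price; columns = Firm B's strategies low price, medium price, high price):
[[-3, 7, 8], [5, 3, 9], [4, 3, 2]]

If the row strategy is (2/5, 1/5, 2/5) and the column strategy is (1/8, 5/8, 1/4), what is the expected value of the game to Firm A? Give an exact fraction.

9/2

Against (1/8, 5/8, 1/4), each row's expected payoff is low price: 6; medium price: 19/4; high price: 23/8.
Taking the (2/5, 1/5, 2/5)-weighted average: (2/5)·(6) + (1/5)·(19/4) + (2/5)·(23/8) = 9/2.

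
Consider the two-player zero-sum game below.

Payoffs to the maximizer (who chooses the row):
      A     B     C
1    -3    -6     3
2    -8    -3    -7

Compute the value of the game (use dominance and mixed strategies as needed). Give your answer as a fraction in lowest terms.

Column C is strictly dominated by A for the minimizer (it gives the maximizer more in every row).
The remaining 2×2 game on (1, 2) × (A, B) has no saddle point. Let the maximizer play 1 with probability p; indifference gives −3p − 8(1−p) = −6p − 3(1−p), so p = 5/8.
Similarly the minimizer's optimal q on A is 3/8, and the value is -3·(3/8) + (-6)·(5/8) = -39/8.

-39/8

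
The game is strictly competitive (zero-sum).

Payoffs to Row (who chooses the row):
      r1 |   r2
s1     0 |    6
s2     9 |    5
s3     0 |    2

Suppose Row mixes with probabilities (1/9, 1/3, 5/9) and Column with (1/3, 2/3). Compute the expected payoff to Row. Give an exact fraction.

Against (1/3, 2/3), each row's expected payoff is s1: 4; s2: 19/3; s3: 4/3.
Taking the (1/9, 1/3, 5/9)-weighted average: (1/9)·(4) + (1/3)·(19/3) + (5/9)·(4/3) = 89/27.

89/27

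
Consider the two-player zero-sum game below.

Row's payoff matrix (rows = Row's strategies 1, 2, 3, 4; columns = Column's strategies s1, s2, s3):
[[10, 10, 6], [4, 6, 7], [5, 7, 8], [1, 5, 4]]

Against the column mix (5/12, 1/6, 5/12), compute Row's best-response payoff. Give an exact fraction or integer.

25/3

1: (10)·(5/12) + (10)·(1/6) + (6)·(5/12) = 25/3.
2: (4)·(5/12) + (6)·(1/6) + (7)·(5/12) = 67/12.
3: (5)·(5/12) + (7)·(1/6) + (8)·(5/12) = 79/12.
4: (1)·(5/12) + (5)·(1/6) + (4)·(5/12) = 35/12.
The best pure response is 1 with expected payoff 25/3.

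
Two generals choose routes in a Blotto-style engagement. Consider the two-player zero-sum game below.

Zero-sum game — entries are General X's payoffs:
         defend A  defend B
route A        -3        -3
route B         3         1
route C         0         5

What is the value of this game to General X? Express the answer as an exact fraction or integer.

Row route A is strictly dominated by row route B, so General X never plays it.
The remaining 2×2 game on (route B, route C) × (defend A, defend B) has no saddle point. Let General X play route B with probability p; indifference gives 3p = p + 5(1−p), so p = 5/7.
Similarly General Y's optimal q on defend A is 4/7, and the value is 3·(4/7) + (1)·(3/7) = 15/7.

15/7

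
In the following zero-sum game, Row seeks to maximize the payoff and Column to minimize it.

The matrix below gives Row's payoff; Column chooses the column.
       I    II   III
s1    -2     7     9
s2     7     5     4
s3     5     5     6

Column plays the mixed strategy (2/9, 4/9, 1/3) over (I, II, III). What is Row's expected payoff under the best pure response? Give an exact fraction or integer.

s1: (-2)·(2/9) + (7)·(4/9) + (9)·(1/3) = 17/3.
s2: (7)·(2/9) + (5)·(4/9) + (4)·(1/3) = 46/9.
s3: (5)·(2/9) + (5)·(4/9) + (6)·(1/3) = 16/3.
The best pure response is s1 with expected payoff 17/3.

17/3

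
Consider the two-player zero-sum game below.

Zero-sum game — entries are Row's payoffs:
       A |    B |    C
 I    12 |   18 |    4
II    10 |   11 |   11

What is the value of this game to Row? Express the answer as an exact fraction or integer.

Column B is strictly dominated by A for Column (it gives Row more in every row).
The remaining 2×2 game on (I, II) × (A, C) has no saddle point. Let Row play I with probability p; indifference gives 12p + 10(1−p) = 4p + 11(1−p), so p = 1/9.
Similarly Column's optimal q on A is 7/9, and the value is 12·(7/9) + (4)·(2/9) = 92/9.

92/9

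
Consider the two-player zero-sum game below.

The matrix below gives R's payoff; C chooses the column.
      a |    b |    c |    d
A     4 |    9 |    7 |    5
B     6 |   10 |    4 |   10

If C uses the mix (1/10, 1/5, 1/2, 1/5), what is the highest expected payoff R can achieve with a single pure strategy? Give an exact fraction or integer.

A: (4)·(1/10) + (9)·(1/5) + (7)·(1/2) + (5)·(1/5) = 67/10.
B: (6)·(1/10) + (10)·(1/5) + (4)·(1/2) + (10)·(1/5) = 33/5.
The best pure response is A with expected payoff 67/10.

67/10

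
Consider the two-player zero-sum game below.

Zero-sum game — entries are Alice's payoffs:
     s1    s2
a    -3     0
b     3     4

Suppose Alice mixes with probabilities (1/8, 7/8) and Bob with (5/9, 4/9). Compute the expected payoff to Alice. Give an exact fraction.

Against (5/9, 4/9), each row's expected payoff is a: -5/3; b: 31/9.
Taking the (1/8, 7/8)-weighted average: (1/8)·(-5/3) + (7/8)·(31/9) = 101/36.

101/36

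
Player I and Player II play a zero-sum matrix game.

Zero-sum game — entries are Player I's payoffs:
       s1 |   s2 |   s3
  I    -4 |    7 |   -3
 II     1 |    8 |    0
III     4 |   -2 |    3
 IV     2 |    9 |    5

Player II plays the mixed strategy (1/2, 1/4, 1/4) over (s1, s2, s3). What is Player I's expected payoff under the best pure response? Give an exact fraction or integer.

I: (-4)·(1/2) + (7)·(1/4) + (-3)·(1/4) = -1.
II: (1)·(1/2) + (8)·(1/4) + (0)·(1/4) = 5/2.
III: (4)·(1/2) + (-2)·(1/4) + (3)·(1/4) = 9/4.
IV: (2)·(1/2) + (9)·(1/4) + (5)·(1/4) = 9/2.
The best pure response is IV with expected payoff 9/2.

9/2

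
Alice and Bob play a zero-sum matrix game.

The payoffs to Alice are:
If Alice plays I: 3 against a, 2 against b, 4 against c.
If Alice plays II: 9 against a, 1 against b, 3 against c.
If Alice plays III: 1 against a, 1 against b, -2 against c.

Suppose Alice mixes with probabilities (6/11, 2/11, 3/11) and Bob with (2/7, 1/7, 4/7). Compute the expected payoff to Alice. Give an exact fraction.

191/77

Against (2/7, 1/7, 4/7), each row's expected payoff is I: 24/7; II: 31/7; III: -5/7.
Taking the (6/11, 2/11, 3/11)-weighted average: (6/11)·(24/7) + (2/11)·(31/7) + (3/11)·(-5/7) = 191/77.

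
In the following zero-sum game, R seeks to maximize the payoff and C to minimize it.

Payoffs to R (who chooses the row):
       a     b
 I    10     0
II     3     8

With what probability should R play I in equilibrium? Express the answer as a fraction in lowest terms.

1/3

Row minima are 0 and 3, so R's maximin is 3; column maxima are 10 and 8, so C's minimax is 8. These differ, so the equilibrium is in mixed strategies.
Let R play I with probability p. C is indifferent when 10p + 3(1−p) = 8(1−p), giving p = 1/3.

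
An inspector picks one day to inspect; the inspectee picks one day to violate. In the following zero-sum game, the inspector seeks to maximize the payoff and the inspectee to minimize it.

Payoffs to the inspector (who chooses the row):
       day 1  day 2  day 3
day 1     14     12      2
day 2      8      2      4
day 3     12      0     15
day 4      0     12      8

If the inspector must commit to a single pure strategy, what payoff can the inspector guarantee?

The worst-case payoff for each row is day 1: 2, day 2: 2, day 3: 0, day 4: 0.
The best of these is 2.

2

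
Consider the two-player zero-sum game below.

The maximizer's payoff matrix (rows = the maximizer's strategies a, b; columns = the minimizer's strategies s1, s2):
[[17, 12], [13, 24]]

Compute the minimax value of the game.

63/4

Row minima are 12 and 13, so the maximizer's maximin is 13; column maxima are 17 and 24, so the minimizer's minimax is 17. These differ, so the equilibrium is in mixed strategies.
Let the maximizer play a with probability p. The minimizer is indifferent when 17p + 13(1−p) = 12p + 24(1−p), giving p = 11/16.
Let the minimizer play s1 with probability q. The maximizer is indifferent when 17q + 12(1−q) = 13q + 24(1−q), giving q = 3/4.
The value is 17·(3/4) + (12)·(1/4) = 63/4.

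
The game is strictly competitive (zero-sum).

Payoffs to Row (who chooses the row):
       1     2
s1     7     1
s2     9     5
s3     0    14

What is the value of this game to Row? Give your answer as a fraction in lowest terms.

7

Row s1 is strictly dominated by row s2, so Row never plays it.
The remaining 2×2 game on (s2, s3) × (1, 2) has no saddle point. Let Row play s2 with probability p; indifference gives 9p = 5p + 14(1−p), so p = 7/9.
Similarly Column's optimal q on 1 is 1/2, and the value is 9·(1/2) + (5)·(1/2) = 7.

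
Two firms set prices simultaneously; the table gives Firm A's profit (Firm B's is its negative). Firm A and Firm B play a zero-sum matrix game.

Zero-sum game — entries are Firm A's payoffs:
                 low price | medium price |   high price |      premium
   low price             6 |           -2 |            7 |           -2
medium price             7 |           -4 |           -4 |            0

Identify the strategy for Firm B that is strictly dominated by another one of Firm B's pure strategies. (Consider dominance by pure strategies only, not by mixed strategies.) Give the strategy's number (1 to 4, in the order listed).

1

Firm B prefers columns that give Firm A less. Compare low price with medium price: -2 < 6, -4 < 7.
So medium price strictly dominates low price for Firm B; low price is strictly dominated.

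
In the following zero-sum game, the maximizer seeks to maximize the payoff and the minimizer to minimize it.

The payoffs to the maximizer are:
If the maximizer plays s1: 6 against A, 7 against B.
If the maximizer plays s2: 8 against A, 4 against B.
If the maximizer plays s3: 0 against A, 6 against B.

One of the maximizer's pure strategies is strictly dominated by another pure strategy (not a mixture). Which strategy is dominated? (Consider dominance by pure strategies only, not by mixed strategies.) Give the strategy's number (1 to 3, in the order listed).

3

Compare s3 with s1: 6 > 0, 7 > 6.
So s1 strictly dominates s3 for the maximizer; s3 is strictly dominated.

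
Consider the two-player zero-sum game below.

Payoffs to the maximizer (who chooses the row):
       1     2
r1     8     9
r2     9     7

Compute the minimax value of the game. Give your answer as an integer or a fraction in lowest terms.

25/3

Row minima are 8 and 7, so the maximizer's maximin is 8; column maxima are 9 and 9, so the minimizer's minimax is 9. These differ, so the equilibrium is in mixed strategies.
Let the maximizer play r1 with probability p. The minimizer is indifferent when 8p + 9(1−p) = 9p + 7(1−p), giving p = 2/3.
Let the minimizer play 1 with probability q. The maximizer is indifferent when 8q + 9(1−q) = 9q + 7(1−q), giving q = 2/3.
The value is 8·(2/3) + (9)·(1/3) = 25/3.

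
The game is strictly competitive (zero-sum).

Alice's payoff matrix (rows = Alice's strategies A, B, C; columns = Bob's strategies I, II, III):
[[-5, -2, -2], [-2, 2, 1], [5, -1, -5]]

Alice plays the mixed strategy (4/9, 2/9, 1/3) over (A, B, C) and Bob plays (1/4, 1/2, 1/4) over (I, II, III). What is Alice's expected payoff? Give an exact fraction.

Against (1/4, 1/2, 1/4), each row's expected payoff is A: -11/4; B: 3/4; C: -1/2.
Taking the (4/9, 2/9, 1/3)-weighted average: (4/9)·(-11/4) + (2/9)·(3/4) + (1/3)·(-1/2) = -11/9.

-11/9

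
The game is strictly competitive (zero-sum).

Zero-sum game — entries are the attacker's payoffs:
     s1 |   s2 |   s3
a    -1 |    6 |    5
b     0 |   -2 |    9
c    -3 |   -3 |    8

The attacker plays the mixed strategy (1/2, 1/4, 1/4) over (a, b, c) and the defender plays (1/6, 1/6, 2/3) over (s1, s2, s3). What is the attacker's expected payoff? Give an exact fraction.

Against (1/6, 1/6, 2/3), each row's expected payoff is a: 25/6; b: 17/3; c: 13/3.
Taking the (1/2, 1/4, 1/4)-weighted average: (1/2)·(25/6) + (1/4)·(17/3) + (1/4)·(13/3) = 55/12.

55/12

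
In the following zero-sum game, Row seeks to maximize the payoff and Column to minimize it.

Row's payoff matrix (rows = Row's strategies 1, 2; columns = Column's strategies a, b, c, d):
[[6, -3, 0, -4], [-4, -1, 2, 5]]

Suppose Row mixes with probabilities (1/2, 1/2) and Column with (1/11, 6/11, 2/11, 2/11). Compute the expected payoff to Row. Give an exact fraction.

-8/11

Against (1/11, 6/11, 2/11, 2/11), each row's expected payoff is 1: -20/11; 2: 4/11.
Taking the (1/2, 1/2)-weighted average: (1/2)·(-20/11) + (1/2)·(4/11) = -8/11.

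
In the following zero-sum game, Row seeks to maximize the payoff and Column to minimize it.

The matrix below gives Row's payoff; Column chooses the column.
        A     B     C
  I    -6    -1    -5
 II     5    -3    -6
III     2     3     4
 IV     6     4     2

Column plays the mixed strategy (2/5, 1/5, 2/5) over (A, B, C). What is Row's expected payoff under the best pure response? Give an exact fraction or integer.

4

I: (-6)·(2/5) + (-1)·(1/5) + (-5)·(2/5) = -23/5.
II: (5)·(2/5) + (-3)·(1/5) + (-6)·(2/5) = -1.
III: (2)·(2/5) + (3)·(1/5) + (4)·(2/5) = 3.
IV: (6)·(2/5) + (4)·(1/5) + (2)·(2/5) = 4.
The best pure response is IV with expected payoff 4.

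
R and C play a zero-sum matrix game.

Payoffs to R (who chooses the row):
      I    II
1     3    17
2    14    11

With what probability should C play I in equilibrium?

6/17

Row minima are 3 and 11, so R's maximin is 11; column maxima are 14 and 17, so C's minimax is 14. These differ, so the equilibrium is in mixed strategies.
Let C play I with probability q. R is indifferent when 3q + 17(1−q) = 14q + 11(1−q), giving q = 6/17.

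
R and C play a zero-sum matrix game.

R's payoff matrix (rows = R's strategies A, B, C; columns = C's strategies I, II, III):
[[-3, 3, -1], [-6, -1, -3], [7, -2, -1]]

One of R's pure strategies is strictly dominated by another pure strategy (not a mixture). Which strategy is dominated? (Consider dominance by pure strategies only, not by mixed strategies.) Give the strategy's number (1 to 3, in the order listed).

2

Compare B with A: -3 > -6, 3 > -1, -1 > -3.
So A strictly dominates B for R; B is strictly dominated.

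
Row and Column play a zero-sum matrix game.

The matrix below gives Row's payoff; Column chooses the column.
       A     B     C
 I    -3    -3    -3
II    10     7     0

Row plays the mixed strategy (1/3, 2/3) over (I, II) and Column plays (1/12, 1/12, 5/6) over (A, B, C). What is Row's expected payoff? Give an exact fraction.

-1/18

Against (1/12, 1/12, 5/6), each row's expected payoff is I: -3; II: 17/12.
Taking the (1/3, 2/3)-weighted average: (1/3)·(-3) + (2/3)·(17/12) = -1/18.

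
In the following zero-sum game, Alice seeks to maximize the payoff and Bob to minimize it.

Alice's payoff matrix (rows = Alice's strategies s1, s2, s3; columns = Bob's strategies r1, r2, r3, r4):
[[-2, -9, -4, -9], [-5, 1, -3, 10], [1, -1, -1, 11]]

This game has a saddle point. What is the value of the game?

-1

Row minima: -9, -5, -1 → Alice's maximin is -1.
Column maxima: 1, 1, -1, 11 → Bob's minimax is -1.
They coincide at (s3, r3), so the value is -1.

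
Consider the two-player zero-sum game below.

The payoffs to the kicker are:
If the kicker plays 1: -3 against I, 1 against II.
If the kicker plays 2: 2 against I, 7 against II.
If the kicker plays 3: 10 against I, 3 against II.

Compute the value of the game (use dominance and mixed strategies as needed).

Row 1 is strictly dominated by row 2, so the kicker never plays it.
The remaining 2×2 game on (2, 3) × (I, II) has no saddle point. Let the kicker play 2 with probability p; indifference gives 2p + 10(1−p) = 7p + 3(1−p), so p = 7/12.
Similarly the goalkeeper's optimal q on I is 1/3, and the value is 2·(1/3) + (7)·(2/3) = 16/3.

16/3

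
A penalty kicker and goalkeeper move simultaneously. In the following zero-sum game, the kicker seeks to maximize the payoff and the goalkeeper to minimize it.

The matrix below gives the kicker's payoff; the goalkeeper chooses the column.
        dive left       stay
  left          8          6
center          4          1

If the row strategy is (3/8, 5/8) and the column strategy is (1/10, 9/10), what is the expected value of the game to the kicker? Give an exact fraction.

Against (1/10, 9/10), each row's expected payoff is left: 31/5; center: 13/10.
Taking the (3/8, 5/8)-weighted average: (3/8)·(31/5) + (5/8)·(13/10) = 251/80.

251/80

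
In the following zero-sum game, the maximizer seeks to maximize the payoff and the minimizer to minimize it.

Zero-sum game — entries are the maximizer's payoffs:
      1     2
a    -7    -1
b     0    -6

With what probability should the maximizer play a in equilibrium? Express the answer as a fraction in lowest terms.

Row minima are -7 and -6, so the maximizer's maximin is -6; column maxima are 0 and -1, so the minimizer's minimax is -1. These differ, so the equilibrium is in mixed strategies.
Let the maximizer play a with probability p. The minimizer is indifferent when −7p = −p − 6(1−p), giving p = 1/2.

1/2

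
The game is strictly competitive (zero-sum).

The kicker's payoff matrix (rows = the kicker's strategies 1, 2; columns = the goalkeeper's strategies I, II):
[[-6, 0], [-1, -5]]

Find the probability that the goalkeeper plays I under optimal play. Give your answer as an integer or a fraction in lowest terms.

Row minima are -6 and -5, so the kicker's maximin is -5; column maxima are -1 and 0, so the goalkeeper's minimax is -1. These differ, so the equilibrium is in mixed strategies.
Let the goalkeeper play I with probability q. The kicker is indifferent when −6q = −q − 5(1−q), giving q = 1/2.

1/2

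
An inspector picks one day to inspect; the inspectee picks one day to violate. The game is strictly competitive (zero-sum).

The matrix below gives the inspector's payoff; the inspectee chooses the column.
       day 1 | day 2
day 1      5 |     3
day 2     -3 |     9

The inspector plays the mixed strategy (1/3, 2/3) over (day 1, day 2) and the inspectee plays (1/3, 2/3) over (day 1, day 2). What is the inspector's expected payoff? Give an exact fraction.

Against (1/3, 2/3), each row's expected payoff is day 1: 11/3; day 2: 5.
Taking the (1/3, 2/3)-weighted average: (1/3)·(11/3) + (2/3)·(5) = 41/9.

41/9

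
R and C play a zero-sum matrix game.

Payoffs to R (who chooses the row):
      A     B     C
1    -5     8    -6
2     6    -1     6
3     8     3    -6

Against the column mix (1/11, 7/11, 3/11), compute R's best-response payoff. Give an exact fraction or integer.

1: (-5)·(1/11) + (8)·(7/11) + (-6)·(3/11) = 3.
2: (6)·(1/11) + (-1)·(7/11) + (6)·(3/11) = 17/11.
3: (8)·(1/11) + (3)·(7/11) + (-6)·(3/11) = 1.
The best pure response is 1 with expected payoff 3.

3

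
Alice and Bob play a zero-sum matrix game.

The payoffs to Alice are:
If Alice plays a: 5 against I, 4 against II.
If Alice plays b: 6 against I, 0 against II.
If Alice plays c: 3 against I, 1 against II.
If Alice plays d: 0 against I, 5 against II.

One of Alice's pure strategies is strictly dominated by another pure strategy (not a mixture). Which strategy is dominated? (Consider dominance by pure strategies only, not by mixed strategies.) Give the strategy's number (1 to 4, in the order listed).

3

Compare c with a: 5 > 3, 4 > 1.
So a strictly dominates c for Alice; c is strictly dominated.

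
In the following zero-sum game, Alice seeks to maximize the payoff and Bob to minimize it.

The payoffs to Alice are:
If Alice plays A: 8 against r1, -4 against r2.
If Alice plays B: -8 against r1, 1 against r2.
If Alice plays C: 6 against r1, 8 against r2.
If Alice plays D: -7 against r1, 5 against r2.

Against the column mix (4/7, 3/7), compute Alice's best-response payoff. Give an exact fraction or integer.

A: (8)·(4/7) + (-4)·(3/7) = 20/7.
B: (-8)·(4/7) + (1)·(3/7) = -29/7.
C: (6)·(4/7) + (8)·(3/7) = 48/7.
D: (-7)·(4/7) + (5)·(3/7) = -13/7.
The best pure response is C with expected payoff 48/7.

48/7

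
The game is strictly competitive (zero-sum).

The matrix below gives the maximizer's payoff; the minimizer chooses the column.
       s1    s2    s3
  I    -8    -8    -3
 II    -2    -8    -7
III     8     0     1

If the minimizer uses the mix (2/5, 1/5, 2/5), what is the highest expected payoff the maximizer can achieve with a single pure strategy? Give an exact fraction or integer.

I: (-8)·(2/5) + (-8)·(1/5) + (-3)·(2/5) = -6.
II: (-2)·(2/5) + (-8)·(1/5) + (-7)·(2/5) = -26/5.
III: (8)·(2/5) + (0)·(1/5) + (1)·(2/5) = 18/5.
The best pure response is III with expected payoff 18/5.

18/5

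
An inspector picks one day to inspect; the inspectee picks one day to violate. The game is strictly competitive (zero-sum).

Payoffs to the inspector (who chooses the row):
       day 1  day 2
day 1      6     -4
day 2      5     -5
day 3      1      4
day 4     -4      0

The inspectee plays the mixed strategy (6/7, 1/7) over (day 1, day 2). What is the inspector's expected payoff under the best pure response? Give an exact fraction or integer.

day 1: (6)·(6/7) + (-4)·(1/7) = 32/7.
day 2: (5)·(6/7) + (-5)·(1/7) = 25/7.
day 3: (1)·(6/7) + (4)·(1/7) = 10/7.
day 4: (-4)·(6/7) + (0)·(1/7) = -24/7.
The best pure response is day 1 with expected payoff 32/7.

32/7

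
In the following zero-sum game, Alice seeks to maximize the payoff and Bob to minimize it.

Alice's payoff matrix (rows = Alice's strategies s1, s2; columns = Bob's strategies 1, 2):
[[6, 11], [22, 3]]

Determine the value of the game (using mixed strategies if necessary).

28/3

Row minima are 6 and 3, so Alice's maximin is 6; column maxima are 22 and 11, so Bob's minimax is 11. These differ, so the equilibrium is in mixed strategies.
Let Alice play s1 with probability p. Bob is indifferent when 6p + 22(1−p) = 11p + 3(1−p), giving p = 19/24.
Let Bob play 1 with probability q. Alice is indifferent when 6q + 11(1−q) = 22q + 3(1−q), giving q = 1/3.
The value is 6·(1/3) + (11)·(2/3) = 28/3.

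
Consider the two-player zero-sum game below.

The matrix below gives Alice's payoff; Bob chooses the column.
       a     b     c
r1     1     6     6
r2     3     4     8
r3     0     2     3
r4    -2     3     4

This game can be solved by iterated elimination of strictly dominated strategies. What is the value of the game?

3

Column b is strictly dominated by a for Bob (1<6, 3<4, 0<2, -2<3); eliminate b.
Column c is strictly dominated by a for Bob (1<6, 3<8, 0<3, -2<4); eliminate c.
Row r3 is strictly dominated by row r1 (1>0); eliminate r3.
Row r4 is strictly dominated by row r1 (1>-2); eliminate r4.
Row r1 is strictly dominated by row r2 (3>1); eliminate r1.
Only (r2, a) remains, with payoff 3.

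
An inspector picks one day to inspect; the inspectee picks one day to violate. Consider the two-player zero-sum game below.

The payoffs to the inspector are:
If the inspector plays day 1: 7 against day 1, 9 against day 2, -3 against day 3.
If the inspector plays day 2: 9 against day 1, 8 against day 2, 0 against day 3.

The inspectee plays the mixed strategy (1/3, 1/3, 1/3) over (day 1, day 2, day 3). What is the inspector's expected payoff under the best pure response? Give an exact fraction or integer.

day 1: (7)·(1/3) + (9)·(1/3) + (-3)·(1/3) = 13/3.
day 2: (9)·(1/3) + (8)·(1/3) + (0)·(1/3) = 17/3.
The best pure response is day 2 with expected payoff 17/3.

17/3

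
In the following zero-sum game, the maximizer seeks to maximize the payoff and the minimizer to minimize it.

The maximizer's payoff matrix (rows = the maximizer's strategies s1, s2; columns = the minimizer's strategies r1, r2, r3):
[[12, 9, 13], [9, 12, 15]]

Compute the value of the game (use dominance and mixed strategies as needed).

Column r3 is strictly dominated by r1 for the minimizer (it gives the maximizer more in every row).
The remaining 2×2 game on (s1, s2) × (r1, r2) has no saddle point. Let the maximizer play s1 with probability p; indifference gives 12p + 9(1−p) = 9p + 12(1−p), so p = 1/2.
Similarly the minimizer's optimal q on r1 is 1/2, and the value is 12·(1/2) + (9)·(1/2) = 21/2.

21/2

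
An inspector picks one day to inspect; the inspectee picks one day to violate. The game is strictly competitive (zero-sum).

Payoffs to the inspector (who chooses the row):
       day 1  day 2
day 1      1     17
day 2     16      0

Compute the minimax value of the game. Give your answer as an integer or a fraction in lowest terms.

Row minima are 1 and 0, so the inspector's maximin is 1; column maxima are 16 and 17, so the inspectee's minimax is 16. These differ, so the equilibrium is in mixed strategies.
Let the inspector play day 1 with probability p. The inspectee is indifferent when p + 16(1−p) = 17p, giving p = 1/2.
Let the inspectee play day 1 with probability q. The inspector is indifferent when q + 17(1−q) = 16q, giving q = 17/32.
The value is 1·(17/32) + (17)·(15/32) = 17/2.

17/2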